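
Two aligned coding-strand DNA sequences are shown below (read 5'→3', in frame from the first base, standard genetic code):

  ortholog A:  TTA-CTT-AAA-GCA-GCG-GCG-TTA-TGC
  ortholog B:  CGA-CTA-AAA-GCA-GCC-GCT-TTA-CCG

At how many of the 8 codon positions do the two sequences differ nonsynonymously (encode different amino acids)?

Codon 1: TTA Leu / CGA Arg — nonsynonymous.
Codon 2: CTT Leu / CTA Leu — synonymous.
Codon 3: AAA Lys / AAA Lys — identical.
Codon 4: GCA Ala / GCA Ala — identical.
Codon 5: GCG Ala / GCC Ala — synonymous.
Codon 6: GCG Ala / GCT Ala — synonymous.
Codon 7: TTA Leu / TTA Leu — identical.
Codon 8: TGC Cys / CCG Pro — nonsynonymous.
Nonsynonymous differences: 2.

2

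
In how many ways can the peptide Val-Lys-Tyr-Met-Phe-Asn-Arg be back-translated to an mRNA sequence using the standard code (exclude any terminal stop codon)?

Val: 4 codons.
Lys: 2 codons.
Tyr: 2 codons.
Met: 1 codon.
Phe: 2 codons.
Asn: 2 codons.
Arg: 6 codons.
4 × 2 × 2 × 1 × 2 × 2 × 6 = 384.

384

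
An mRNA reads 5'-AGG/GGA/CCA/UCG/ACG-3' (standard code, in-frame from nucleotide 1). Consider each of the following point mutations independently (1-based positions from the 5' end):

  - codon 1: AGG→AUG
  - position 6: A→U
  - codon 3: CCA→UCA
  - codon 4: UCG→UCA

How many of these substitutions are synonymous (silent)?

Codon 1: AGG (Arg) → AUG (Met) — missense.
Codon 2: GGA (Gly) → GGU (Gly) — synonymous.
Codon 3: CCA (Pro) → UCA (Ser) — missense.
Codon 4: UCG (Ser) → UCA (Ser) — synonymous.
Synonymous: 2 of 4.

2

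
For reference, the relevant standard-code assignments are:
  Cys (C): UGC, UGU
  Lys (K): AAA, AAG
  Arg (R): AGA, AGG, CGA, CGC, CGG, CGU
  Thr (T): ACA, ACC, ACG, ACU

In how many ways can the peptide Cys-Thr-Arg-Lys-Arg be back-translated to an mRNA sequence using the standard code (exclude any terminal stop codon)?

Cys: 2 codons.
Thr: 4 codons.
Arg: 6 codons.
Lys: 2 codons.
Arg: 6 codons.
2 × 4 × 6 × 2 × 6 = 576.

576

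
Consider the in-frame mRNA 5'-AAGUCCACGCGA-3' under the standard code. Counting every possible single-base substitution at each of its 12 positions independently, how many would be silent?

Codon 1 (AAG, Lys): 1 synonymous substitution.
Codon 2 (UCC, Ser): 3 synonymous substitutions.
Codon 3 (ACG, Thr): 3 synonymous substitutions.
Codon 4 (CGA, Arg): 4 synonymous substitutions.
Total: 1 + 3 + 3 + 4 = 11.

11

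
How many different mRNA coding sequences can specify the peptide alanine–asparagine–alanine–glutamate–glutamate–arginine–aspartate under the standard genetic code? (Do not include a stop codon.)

Ala: 4 codons.
Asn: 2 codons.
Ala: 4 codons.
Glu: 2 codons.
Glu: 2 codons.
Arg: 6 codons.
Asp: 2 codons.
4 × 2 × 4 × 2 × 2 × 6 × 2 = 1536.

1536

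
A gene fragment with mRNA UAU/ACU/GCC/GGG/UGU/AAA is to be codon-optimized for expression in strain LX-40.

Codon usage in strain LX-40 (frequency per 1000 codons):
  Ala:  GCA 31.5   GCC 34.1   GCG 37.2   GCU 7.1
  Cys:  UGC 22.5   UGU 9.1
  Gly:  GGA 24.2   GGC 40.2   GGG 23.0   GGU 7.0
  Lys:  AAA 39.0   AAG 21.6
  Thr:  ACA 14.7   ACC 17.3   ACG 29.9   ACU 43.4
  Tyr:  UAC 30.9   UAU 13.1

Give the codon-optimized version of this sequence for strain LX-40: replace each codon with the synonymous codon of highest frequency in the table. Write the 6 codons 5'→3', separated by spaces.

UAC ACU GCG GGC UGC AAA

Codon 1 (Tyr): best is UAC at 30.9.
Codon 2 (Thr): best is ACU at 43.4.
Codon 3 (Ala): best is GCG at 37.2.
Codon 4 (Gly): best is GGC at 40.2.
Codon 5 (Cys): best is UGC at 22.5.
Codon 6 (Lys): best is AAA at 39.0.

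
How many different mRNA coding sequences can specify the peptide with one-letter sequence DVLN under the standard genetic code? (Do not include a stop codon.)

96

Asp: 2 codons.
Val: 4 codons.
Leu: 6 codons.
Asn: 2 codons.
2 × 4 × 6 × 2 = 96.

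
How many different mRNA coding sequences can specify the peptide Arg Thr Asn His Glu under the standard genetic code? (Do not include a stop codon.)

192

Arg: 6 codons.
Thr: 4 codons.
Asn: 2 codons.
His: 2 codons.
Glu: 2 codons.
6 × 4 × 2 × 2 × 2 = 192.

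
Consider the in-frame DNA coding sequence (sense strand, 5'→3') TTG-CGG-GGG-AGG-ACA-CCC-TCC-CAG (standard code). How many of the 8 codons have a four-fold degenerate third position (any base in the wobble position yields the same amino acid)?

5

Codon 1 TTG (Leu): third position 2-fold.
Codon 2 CGG (Arg): third position 4-fold.
Codon 3 GGG (Gly): third position 4-fold.
Codon 4 AGG (Arg): third position 2-fold.
Codon 5 ACA (Thr): third position 4-fold.
Codon 6 CCC (Pro): third position 4-fold.
Codon 7 TCC (Ser): third position 4-fold.
Codon 8 CAG (Gln): third position 2-fold.
Four-fold degenerate third positions: 5.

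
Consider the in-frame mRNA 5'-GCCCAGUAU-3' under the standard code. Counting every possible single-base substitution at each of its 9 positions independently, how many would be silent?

Codon 1 (GCC, Ala): 3 synonymous substitutions.
Codon 2 (CAG, Gln): 1 synonymous substitution.
Codon 3 (UAU, Tyr): 1 synonymous substitution.
Total: 3 + 1 + 1 = 5.

5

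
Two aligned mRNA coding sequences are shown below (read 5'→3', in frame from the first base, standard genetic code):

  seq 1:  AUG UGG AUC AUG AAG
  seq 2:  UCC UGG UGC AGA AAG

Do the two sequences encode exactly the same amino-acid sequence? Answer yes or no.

no

Codon 1: AUG Met / UCC Ser — nonsynonymous.
Codon 2: UGG Trp / UGG Trp — identical.
Codon 3: AUC Ile / UGC Cys — nonsynonymous.
Codon 4: AUG Met / AGA Arg — nonsynonymous.
Codon 5: AAG Lys / AAG Lys — identical.
Nonsynonymous differences: 3 → different protein.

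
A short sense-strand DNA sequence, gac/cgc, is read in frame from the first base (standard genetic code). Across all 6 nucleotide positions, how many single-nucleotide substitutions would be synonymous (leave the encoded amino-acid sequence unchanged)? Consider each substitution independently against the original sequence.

Codon 1 (GAC, Asp): 1 synonymous substitution.
Codon 2 (CGC, Arg): 3 synonymous substitutions.
Total: 1 + 3 = 4.

4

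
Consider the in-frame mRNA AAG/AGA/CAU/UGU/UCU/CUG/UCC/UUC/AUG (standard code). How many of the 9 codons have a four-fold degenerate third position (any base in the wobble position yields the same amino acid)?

Codon 1 AAG (Lys): third position 2-fold.
Codon 2 AGA (Arg): third position 2-fold.
Codon 3 CAU (His): third position 2-fold.
Codon 4 UGU (Cys): third position 2-fold.
Codon 5 UCU (Ser): third position 4-fold.
Codon 6 CUG (Leu): third position 4-fold.
Codon 7 UCC (Ser): third position 4-fold.
Codon 8 UUC (Phe): third position 2-fold.
Codon 9 AUG (Met): third position 1-fold.
Four-fold degenerate third positions: 3.

3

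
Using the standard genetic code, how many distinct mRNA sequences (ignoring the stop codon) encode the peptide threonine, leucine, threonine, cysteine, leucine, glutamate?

2304

Thr: 4 codons.
Leu: 6 codons.
Thr: 4 codons.
Cys: 2 codons.
Leu: 6 codons.
Glu: 2 codons.
4 × 6 × 4 × 2 × 6 × 2 = 2304.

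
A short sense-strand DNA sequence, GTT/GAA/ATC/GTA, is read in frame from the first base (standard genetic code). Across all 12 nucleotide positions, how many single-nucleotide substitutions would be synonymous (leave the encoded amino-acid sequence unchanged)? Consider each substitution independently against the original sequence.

9

Codon 1 (GTT, Val): 3 synonymous substitutions.
Codon 2 (GAA, Glu): 1 synonymous substitution.
Codon 3 (ATC, Ile): 2 synonymous substitutions.
Codon 4 (GTA, Val): 3 synonymous substitutions.
Total: 3 + 1 + 2 + 3 = 9.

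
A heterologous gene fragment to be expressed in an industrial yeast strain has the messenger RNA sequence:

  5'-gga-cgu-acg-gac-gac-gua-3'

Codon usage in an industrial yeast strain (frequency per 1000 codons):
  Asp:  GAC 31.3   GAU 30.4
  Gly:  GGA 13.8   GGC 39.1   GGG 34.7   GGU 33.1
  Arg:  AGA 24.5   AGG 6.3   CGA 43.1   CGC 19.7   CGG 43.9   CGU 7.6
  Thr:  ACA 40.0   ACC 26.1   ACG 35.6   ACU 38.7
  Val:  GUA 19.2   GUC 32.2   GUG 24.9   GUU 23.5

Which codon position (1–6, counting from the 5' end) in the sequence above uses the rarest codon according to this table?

2

Codon 1 GGA (Gly): 13.8 per 1000.
Codon 2 CGU (Arg): 7.6 per 1000.
Codon 3 ACG (Thr): 35.6 per 1000.
Codon 4 GAC (Asp): 31.3 per 1000.
Codon 5 GAC (Asp): 31.3 per 1000.
Codon 6 GUA (Val): 19.2 per 1000.
Lowest frequency is 7.6 at codon 2.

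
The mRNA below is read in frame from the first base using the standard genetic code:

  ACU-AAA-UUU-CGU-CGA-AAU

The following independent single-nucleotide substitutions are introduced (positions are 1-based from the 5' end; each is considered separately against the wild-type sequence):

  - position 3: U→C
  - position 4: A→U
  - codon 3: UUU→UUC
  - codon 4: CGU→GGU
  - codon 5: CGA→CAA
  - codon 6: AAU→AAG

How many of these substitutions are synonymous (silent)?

Codon 1: ACU (Thr) → ACC (Thr) — synonymous.
Codon 2: AAA (Lys) → UAA (Stop) — nonsense.
Codon 3: UUU (Phe) → UUC (Phe) — synonymous.
Codon 4: CGU (Arg) → GGU (Gly) — missense.
Codon 5: CGA (Arg) → CAA (Gln) — missense.
Codon 6: AAU (Asn) → AAG (Lys) — missense.
Synonymous: 2 of 6.

2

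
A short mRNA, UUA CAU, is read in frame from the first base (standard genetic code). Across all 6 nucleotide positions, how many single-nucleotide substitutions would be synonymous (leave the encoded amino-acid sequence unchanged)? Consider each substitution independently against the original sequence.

Codon 1 (UUA, Leu): 2 synonymous substitutions.
Codon 2 (CAU, His): 1 synonymous substitution.
Total: 2 + 1 = 3.

3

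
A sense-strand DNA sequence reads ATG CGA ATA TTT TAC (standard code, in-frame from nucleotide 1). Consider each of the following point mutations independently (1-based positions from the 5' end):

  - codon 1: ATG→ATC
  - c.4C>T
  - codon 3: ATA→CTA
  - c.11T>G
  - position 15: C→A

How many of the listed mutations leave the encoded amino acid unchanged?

Codon 1: ATG (Met) → ATC (Ile) — missense.
Codon 2: CGA (Arg) → TGA (Stop) — nonsense.
Codon 3: ATA (Ile) → CTA (Leu) — missense.
Codon 4: TTT (Phe) → TGT (Cys) — missense.
Codon 5: TAC (Tyr) → TAA (Stop) — nonsense.
Synonymous: 0 of 5.

0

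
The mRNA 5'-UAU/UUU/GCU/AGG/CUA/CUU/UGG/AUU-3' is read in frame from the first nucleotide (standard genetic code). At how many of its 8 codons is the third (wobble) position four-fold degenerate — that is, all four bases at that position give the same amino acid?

3

Codon 1 UAU (Tyr): third position 2-fold.
Codon 2 UUU (Phe): third position 2-fold.
Codon 3 GCU (Ala): third position 4-fold.
Codon 4 AGG (Arg): third position 2-fold.
Codon 5 CUA (Leu): third position 4-fold.
Codon 6 CUU (Leu): third position 4-fold.
Codon 7 UGG (Trp): third position 1-fold.
Codon 8 AUU (Ile): third position 3-fold.
Four-fold degenerate third positions: 3.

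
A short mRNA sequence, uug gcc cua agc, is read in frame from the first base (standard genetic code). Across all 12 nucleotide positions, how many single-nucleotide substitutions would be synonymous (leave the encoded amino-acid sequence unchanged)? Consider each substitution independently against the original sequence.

10

Codon 1 (UUG, Leu): 2 synonymous substitutions.
Codon 2 (GCC, Ala): 3 synonymous substitutions.
Codon 3 (CUA, Leu): 4 synonymous substitutions.
Codon 4 (AGC, Ser): 1 synonymous substitution.
Total: 2 + 3 + 4 + 1 = 10.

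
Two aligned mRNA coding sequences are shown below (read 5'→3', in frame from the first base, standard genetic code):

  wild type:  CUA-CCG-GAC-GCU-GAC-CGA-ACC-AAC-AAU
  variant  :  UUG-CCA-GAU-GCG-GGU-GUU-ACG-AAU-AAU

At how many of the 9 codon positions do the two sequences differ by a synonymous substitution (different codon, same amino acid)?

6

Codon 1: CUA Leu / UUG Leu — synonymous.
Codon 2: CCG Pro / CCA Pro — synonymous.
Codon 3: GAC Asp / GAU Asp — synonymous.
Codon 4: GCU Ala / GCG Ala — synonymous.
Codon 5: GAC Asp / GGU Gly — nonsynonymous.
Codon 6: CGA Arg / GUU Val — nonsynonymous.
Codon 7: ACC Thr / ACG Thr — synonymous.
Codon 8: AAC Asn / AAU Asn — synonymous.
Codon 9: AAU Asn / AAU Asn — identical.
Synonymous differences: 6.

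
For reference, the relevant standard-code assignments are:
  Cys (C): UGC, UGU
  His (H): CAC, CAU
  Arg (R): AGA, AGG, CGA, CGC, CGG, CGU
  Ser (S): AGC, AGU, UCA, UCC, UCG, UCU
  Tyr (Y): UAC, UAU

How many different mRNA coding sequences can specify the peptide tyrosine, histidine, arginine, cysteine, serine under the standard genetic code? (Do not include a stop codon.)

288

Tyr: 2 codons.
His: 2 codons.
Arg: 6 codons.
Cys: 2 codons.
Ser: 6 codons.
2 × 2 × 6 × 2 × 6 = 288.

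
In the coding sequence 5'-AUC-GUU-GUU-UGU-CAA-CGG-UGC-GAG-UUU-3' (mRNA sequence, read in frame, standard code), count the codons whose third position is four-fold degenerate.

3

Codon 1 AUC (Ile): third position 3-fold.
Codon 2 GUU (Val): third position 4-fold.
Codon 3 GUU (Val): third position 4-fold.
Codon 4 UGU (Cys): third position 2-fold.
Codon 5 CAA (Gln): third position 2-fold.
Codon 6 CGG (Arg): third position 4-fold.
Codon 7 UGC (Cys): third position 2-fold.
Codon 8 GAG (Glu): third position 2-fold.
Codon 9 UUU (Phe): third position 2-fold.
Four-fold degenerate third positions: 3.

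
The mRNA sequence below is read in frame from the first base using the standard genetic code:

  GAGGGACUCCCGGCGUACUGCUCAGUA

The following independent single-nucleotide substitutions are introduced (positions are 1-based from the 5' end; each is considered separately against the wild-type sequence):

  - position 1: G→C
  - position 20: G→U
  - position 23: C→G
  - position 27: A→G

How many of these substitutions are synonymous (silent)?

1

Codon 1: GAG (Glu) → CAG (Gln) — missense.
Codon 7: UGC (Cys) → UUC (Phe) — missense.
Codon 8: UCA (Ser) → UGA (Stop) — nonsense.
Codon 9: GUA (Val) → GUG (Val) — synonymous.
Synonymous: 1 of 4.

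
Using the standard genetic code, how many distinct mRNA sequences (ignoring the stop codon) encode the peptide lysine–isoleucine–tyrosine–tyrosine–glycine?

Lys: 2 codons.
Ile: 3 codons.
Tyr: 2 codons.
Tyr: 2 codons.
Gly: 4 codons.
2 × 3 × 2 × 2 × 4 = 96.

96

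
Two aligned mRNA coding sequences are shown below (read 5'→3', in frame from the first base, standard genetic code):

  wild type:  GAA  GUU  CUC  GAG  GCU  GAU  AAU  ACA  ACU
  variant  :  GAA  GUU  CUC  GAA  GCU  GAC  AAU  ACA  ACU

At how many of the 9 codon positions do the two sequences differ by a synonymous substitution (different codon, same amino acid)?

2

Codon 1: GAA Glu / GAA Glu — identical.
Codon 2: GUU Val / GUU Val — identical.
Codon 3: CUC Leu / CUC Leu — identical.
Codon 4: GAG Glu / GAA Glu — synonymous.
Codon 5: GCU Ala / GCU Ala — identical.
Codon 6: GAU Asp / GAC Asp — synonymous.
Codon 7: AAU Asn / AAU Asn — identical.
Codon 8: ACA Thr / ACA Thr — identical.
Codon 9: ACU Thr / ACU Thr — identical.
Synonymous differences: 2.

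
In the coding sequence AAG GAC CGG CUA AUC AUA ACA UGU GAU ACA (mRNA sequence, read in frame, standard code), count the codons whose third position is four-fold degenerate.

4

Codon 1 AAG (Lys): third position 2-fold.
Codon 2 GAC (Asp): third position 2-fold.
Codon 3 CGG (Arg): third position 4-fold.
Codon 4 CUA (Leu): third position 4-fold.
Codon 5 AUC (Ile): third position 3-fold.
Codon 6 AUA (Ile): third position 3-fold.
Codon 7 ACA (Thr): third position 4-fold.
Codon 8 UGU (Cys): third position 2-fold.
Codon 9 GAU (Asp): third position 2-fold.
Codon 10 ACA (Thr): third position 4-fold.
Four-fold degenerate third positions: 4.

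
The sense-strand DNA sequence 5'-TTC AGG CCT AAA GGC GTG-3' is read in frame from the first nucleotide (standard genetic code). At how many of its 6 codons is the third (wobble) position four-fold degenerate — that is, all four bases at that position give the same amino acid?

3

Codon 1 TTC (Phe): third position 2-fold.
Codon 2 AGG (Arg): third position 2-fold.
Codon 3 CCT (Pro): third position 4-fold.
Codon 4 AAA (Lys): third position 2-fold.
Codon 5 GGC (Gly): third position 4-fold.
Codon 6 GTG (Val): third position 4-fold.
Four-fold degenerate third positions: 3.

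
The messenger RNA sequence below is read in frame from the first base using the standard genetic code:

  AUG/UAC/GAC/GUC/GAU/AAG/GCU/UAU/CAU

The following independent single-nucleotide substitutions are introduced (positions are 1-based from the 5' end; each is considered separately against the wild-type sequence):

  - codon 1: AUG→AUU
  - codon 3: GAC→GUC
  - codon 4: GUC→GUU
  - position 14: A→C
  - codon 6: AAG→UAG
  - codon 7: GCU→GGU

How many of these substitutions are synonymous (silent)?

1

Codon 1: AUG (Met) → AUU (Ile) — missense.
Codon 3: GAC (Asp) → GUC (Val) — missense.
Codon 4: GUC (Val) → GUU (Val) — synonymous.
Codon 5: GAU (Asp) → GCU (Ala) — missense.
Codon 6: AAG (Lys) → UAG (Stop) — nonsense.
Codon 7: GCU (Ala) → GGU (Gly) — missense.
Synonymous: 1 of 6.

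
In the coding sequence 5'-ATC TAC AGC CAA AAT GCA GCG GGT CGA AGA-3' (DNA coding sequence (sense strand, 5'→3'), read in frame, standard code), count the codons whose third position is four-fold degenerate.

Codon 1 ATC (Ile): third position 3-fold.
Codon 2 TAC (Tyr): third position 2-fold.
Codon 3 AGC (Ser): third position 2-fold.
Codon 4 CAA (Gln): third position 2-fold.
Codon 5 AAT (Asn): third position 2-fold.
Codon 6 GCA (Ala): third position 4-fold.
Codon 7 GCG (Ala): third position 4-fold.
Codon 8 GGT (Gly): third position 4-fold.
Codon 9 CGA (Arg): third position 4-fold.
Codon 10 AGA (Arg): third position 2-fold.
Four-fold degenerate third positions: 4.

4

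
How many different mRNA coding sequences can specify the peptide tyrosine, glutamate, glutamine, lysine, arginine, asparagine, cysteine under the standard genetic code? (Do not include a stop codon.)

384

Tyr: 2 codons.
Glu: 2 codons.
Gln: 2 codons.
Lys: 2 codons.
Arg: 6 codons.
Asn: 2 codons.
Cys: 2 codons.
2 × 2 × 2 × 2 × 6 × 2 × 2 = 384.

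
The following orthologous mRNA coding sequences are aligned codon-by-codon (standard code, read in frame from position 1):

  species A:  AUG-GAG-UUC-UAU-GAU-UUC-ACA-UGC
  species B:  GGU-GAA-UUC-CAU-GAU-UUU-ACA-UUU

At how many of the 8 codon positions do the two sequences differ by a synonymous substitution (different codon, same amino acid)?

2

Codon 1: AUG Met / GGU Gly — nonsynonymous.
Codon 2: GAG Glu / GAA Glu — synonymous.
Codon 3: UUC Phe / UUC Phe — identical.
Codon 4: UAU Tyr / CAU His — nonsynonymous.
Codon 5: GAU Asp / GAU Asp — identical.
Codon 6: UUC Phe / UUU Phe — synonymous.
Codon 7: ACA Thr / ACA Thr — identical.
Codon 8: UGC Cys / UUU Phe — nonsynonymous.
Synonymous differences: 2.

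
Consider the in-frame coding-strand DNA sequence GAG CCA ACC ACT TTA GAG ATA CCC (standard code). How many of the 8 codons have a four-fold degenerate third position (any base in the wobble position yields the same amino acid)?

Codon 1 GAG (Glu): third position 2-fold.
Codon 2 CCA (Pro): third position 4-fold.
Codon 3 ACC (Thr): third position 4-fold.
Codon 4 ACT (Thr): third position 4-fold.
Codon 5 TTA (Leu): third position 2-fold.
Codon 6 GAG (Glu): third position 2-fold.
Codon 7 ATA (Ile): third position 3-fold.
Codon 8 CCC (Pro): third position 4-fold.
Four-fold degenerate third positions: 4.

4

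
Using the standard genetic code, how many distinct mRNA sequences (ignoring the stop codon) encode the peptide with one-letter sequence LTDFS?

Leu: 6 codons.
Thr: 4 codons.
Asp: 2 codons.
Phe: 2 codons.
Ser: 6 codons.
6 × 4 × 2 × 2 × 6 = 576.

576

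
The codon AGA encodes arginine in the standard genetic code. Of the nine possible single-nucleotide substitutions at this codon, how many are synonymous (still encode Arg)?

Position 1: CGA → 1 synonymous.
Position 2: none → 0 synonymous.
Position 3: AGG → 1 synonymous.
Total: 1 + 0 + 1 = 2.

2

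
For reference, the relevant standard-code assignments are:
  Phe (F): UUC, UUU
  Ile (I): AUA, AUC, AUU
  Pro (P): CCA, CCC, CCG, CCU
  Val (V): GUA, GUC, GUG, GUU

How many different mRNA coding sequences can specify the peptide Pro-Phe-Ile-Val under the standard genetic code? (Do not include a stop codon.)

96

Pro: 4 codons.
Phe: 2 codons.
Ile: 3 codons.
Val: 4 codons.
4 × 2 × 3 × 4 = 96.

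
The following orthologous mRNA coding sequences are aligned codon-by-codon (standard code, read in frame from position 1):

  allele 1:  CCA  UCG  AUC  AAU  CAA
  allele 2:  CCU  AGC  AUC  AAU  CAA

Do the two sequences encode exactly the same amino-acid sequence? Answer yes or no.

Codon 1: CCA Pro / CCU Pro — synonymous.
Codon 2: UCG Ser / AGC Ser — synonymous.
Codon 3: AUC Ile / AUC Ile — identical.
Codon 4: AAU Asn / AAU Asn — identical.
Codon 5: CAA Gln / CAA Gln — identical.
Nonsynonymous differences: 0 → same protein.

yes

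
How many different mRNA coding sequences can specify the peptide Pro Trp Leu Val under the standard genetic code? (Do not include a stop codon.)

96

Pro: 4 codons.
Trp: 1 codon.
Leu: 6 codons.
Val: 4 codons.
4 × 1 × 6 × 4 = 96.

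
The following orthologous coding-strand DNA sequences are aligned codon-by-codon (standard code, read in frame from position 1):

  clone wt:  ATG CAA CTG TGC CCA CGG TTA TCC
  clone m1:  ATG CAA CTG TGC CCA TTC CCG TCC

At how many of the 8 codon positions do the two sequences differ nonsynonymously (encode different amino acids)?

2

Codon 1: ATG Met / ATG Met — identical.
Codon 2: CAA Gln / CAA Gln — identical.
Codon 3: CTG Leu / CTG Leu — identical.
Codon 4: TGC Cys / TGC Cys — identical.
Codon 5: CCA Pro / CCA Pro — identical.
Codon 6: CGG Arg / TTC Phe — nonsynonymous.
Codon 7: TTA Leu / CCG Pro — nonsynonymous.
Codon 8: TCC Ser / TCC Ser — identical.
Nonsynonymous differences: 2.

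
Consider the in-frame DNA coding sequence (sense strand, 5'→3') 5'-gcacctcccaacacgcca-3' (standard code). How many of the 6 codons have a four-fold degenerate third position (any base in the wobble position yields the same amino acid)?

5

Codon 1 GCA (Ala): third position 4-fold.
Codon 2 CCT (Pro): third position 4-fold.
Codon 3 CCC (Pro): third position 4-fold.
Codon 4 AAC (Asn): third position 2-fold.
Codon 5 ACG (Thr): third position 4-fold.
Codon 6 CCA (Pro): third position 4-fold.
Four-fold degenerate third positions: 5.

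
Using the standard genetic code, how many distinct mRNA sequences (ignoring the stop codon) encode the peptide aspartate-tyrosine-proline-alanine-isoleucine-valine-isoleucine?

Asp: 2 codons.
Tyr: 2 codons.
Pro: 4 codons.
Ala: 4 codons.
Ile: 3 codons.
Val: 4 codons.
Ile: 3 codons.
2 × 2 × 4 × 4 × 3 × 4 × 3 = 2304.

2304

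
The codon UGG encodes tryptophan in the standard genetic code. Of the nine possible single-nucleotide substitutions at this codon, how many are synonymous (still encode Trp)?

0

Position 1: none → 0 synonymous.
Position 2: none → 0 synonymous.
Position 3: none → 0 synonymous.
Total: 0 + 0 + 0 = 0.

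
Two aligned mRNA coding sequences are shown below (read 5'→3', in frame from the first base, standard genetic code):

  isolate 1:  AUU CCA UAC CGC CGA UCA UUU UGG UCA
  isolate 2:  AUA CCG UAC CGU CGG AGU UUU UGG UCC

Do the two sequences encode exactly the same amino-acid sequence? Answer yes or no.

Codon 1: AUU Ile / AUA Ile — synonymous.
Codon 2: CCA Pro / CCG Pro — synonymous.
Codon 3: UAC Tyr / UAC Tyr — identical.
Codon 4: CGC Arg / CGU Arg — synonymous.
Codon 5: CGA Arg / CGG Arg — synonymous.
Codon 6: UCA Ser / AGU Ser — synonymous.
Codon 7: UUU Phe / UUU Phe — identical.
Codon 8: UGG Trp / UGG Trp — identical.
Codon 9: UCA Ser / UCC Ser — synonymous.
Nonsynonymous differences: 0 → same protein.

yes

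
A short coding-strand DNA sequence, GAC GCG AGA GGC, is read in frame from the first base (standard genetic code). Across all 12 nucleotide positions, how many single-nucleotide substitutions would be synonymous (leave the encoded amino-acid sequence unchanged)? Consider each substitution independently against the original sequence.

9

Codon 1 (GAC, Asp): 1 synonymous substitution.
Codon 2 (GCG, Ala): 3 synonymous substitutions.
Codon 3 (AGA, Arg): 2 synonymous substitutions.
Codon 4 (GGC, Gly): 3 synonymous substitutions.
Total: 1 + 3 + 2 + 3 = 9.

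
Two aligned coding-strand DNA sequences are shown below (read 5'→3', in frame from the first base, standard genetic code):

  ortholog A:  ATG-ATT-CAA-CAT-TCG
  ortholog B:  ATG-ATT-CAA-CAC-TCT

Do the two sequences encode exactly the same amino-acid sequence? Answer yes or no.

Codon 1: ATG Met / ATG Met — identical.
Codon 2: ATT Ile / ATT Ile — identical.
Codon 3: CAA Gln / CAA Gln — identical.
Codon 4: CAT His / CAC His — synonymous.
Codon 5: TCG Ser / TCT Ser — synonymous.
Nonsynonymous differences: 0 → same protein.

yes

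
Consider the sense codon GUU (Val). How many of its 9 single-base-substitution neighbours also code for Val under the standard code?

Position 1: none → 0 synonymous.
Position 2: none → 0 synonymous.
Position 3: GUC, GUA, GUG → 3 synonymous.
Total: 0 + 0 + 3 = 3.

3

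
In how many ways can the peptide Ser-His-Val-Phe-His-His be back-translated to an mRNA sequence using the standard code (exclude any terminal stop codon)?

Ser: 6 codons.
His: 2 codons.
Val: 4 codons.
Phe: 2 codons.
His: 2 codons.
His: 2 codons.
6 × 2 × 4 × 2 × 2 × 2 = 384.

384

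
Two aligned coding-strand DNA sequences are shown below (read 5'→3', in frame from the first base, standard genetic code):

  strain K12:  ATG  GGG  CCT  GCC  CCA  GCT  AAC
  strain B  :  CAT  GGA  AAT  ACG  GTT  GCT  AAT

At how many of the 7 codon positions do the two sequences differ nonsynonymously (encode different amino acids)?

Codon 1: ATG Met / CAT His — nonsynonymous.
Codon 2: GGG Gly / GGA Gly — synonymous.
Codon 3: CCT Pro / AAT Asn — nonsynonymous.
Codon 4: GCC Ala / ACG Thr — nonsynonymous.
Codon 5: CCA Pro / GTT Val — nonsynonymous.
Codon 6: GCT Ala / GCT Ala — identical.
Codon 7: AAC Asn / AAT Asn — synonymous.
Nonsynonymous differences: 4.

4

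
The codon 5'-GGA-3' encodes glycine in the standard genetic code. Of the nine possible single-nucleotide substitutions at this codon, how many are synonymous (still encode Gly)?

Position 1: none → 0 synonymous.
Position 2: none → 0 synonymous.
Position 3: GGT, GGC, GGG → 3 synonymous.
Total: 0 + 0 + 3 = 3.

3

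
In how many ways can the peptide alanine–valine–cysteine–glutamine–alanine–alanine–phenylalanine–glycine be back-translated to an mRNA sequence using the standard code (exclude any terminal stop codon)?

8192

Ala: 4 codons.
Val: 4 codons.
Cys: 2 codons.
Gln: 2 codons.
Ala: 4 codons.
Ala: 4 codons.
Phe: 2 codons.
Gly: 4 codons.
4 × 4 × 2 × 2 × 4 × 4 × 2 × 4 = 8192.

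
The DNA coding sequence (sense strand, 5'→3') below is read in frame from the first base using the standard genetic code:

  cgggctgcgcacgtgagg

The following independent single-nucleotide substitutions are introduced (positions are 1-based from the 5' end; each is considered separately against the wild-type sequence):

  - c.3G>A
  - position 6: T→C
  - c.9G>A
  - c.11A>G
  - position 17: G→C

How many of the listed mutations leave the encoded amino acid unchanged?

3

Codon 1: CGG (Arg) → CGA (Arg) — synonymous.
Codon 2: GCT (Ala) → GCC (Ala) — synonymous.
Codon 3: GCG (Ala) → GCA (Ala) — synonymous.
Codon 4: CAC (His) → CGC (Arg) — missense.
Codon 6: AGG (Arg) → ACG (Thr) — missense.
Synonymous: 3 of 5.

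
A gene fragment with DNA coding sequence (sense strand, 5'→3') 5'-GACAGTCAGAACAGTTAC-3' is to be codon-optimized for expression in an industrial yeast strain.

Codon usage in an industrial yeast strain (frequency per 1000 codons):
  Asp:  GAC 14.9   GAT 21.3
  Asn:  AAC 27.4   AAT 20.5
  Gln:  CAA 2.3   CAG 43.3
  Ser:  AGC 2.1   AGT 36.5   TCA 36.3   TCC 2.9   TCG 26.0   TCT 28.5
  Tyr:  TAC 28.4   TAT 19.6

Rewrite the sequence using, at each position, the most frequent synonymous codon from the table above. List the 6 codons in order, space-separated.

Codon 1 (Asp): best is GAT at 21.3.
Codon 2 (Ser): best is AGT at 36.5.
Codon 3 (Gln): best is CAG at 43.3.
Codon 4 (Asn): best is AAC at 27.4.
Codon 5 (Ser): best is AGT at 36.5.
Codon 6 (Tyr): best is TAC at 28.4.

GAT AGT CAG AAC AGT TAC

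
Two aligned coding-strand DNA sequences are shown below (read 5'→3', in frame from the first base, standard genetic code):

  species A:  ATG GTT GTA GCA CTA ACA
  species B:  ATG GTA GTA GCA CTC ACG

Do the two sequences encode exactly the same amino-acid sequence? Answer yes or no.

yes

Codon 1: ATG Met / ATG Met — identical.
Codon 2: GTT Val / GTA Val — synonymous.
Codon 3: GTA Val / GTA Val — identical.
Codon 4: GCA Ala / GCA Ala — identical.
Codon 5: CTA Leu / CTC Leu — synonymous.
Codon 6: ACA Thr / ACG Thr — synonymous.
Nonsynonymous differences: 0 → same protein.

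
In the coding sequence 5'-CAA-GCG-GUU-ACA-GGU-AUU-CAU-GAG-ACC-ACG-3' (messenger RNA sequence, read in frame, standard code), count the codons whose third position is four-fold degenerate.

Codon 1 CAA (Gln): third position 2-fold.
Codon 2 GCG (Ala): third position 4-fold.
Codon 3 GUU (Val): third position 4-fold.
Codon 4 ACA (Thr): third position 4-fold.
Codon 5 GGU (Gly): third position 4-fold.
Codon 6 AUU (Ile): third position 3-fold.
Codon 7 CAU (His): third position 2-fold.
Codon 8 GAG (Glu): third position 2-fold.
Codon 9 ACC (Thr): third position 4-fold.
Codon 10 ACG (Thr): third position 4-fold.
Four-fold degenerate third positions: 6.

6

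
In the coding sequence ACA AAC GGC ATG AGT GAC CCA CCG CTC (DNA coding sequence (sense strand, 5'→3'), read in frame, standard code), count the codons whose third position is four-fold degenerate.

5

Codon 1 ACA (Thr): third position 4-fold.
Codon 2 AAC (Asn): third position 2-fold.
Codon 3 GGC (Gly): third position 4-fold.
Codon 4 ATG (Met): third position 1-fold.
Codon 5 AGT (Ser): third position 2-fold.
Codon 6 GAC (Asp): third position 2-fold.
Codon 7 CCA (Pro): third position 4-fold.
Codon 8 CCG (Pro): third position 4-fold.
Codon 9 CTC (Leu): third position 4-fold.
Four-fold degenerate third positions: 5.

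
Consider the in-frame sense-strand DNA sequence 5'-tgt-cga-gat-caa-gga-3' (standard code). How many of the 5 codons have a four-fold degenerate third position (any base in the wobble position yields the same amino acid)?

2

Codon 1 TGT (Cys): third position 2-fold.
Codon 2 CGA (Arg): third position 4-fold.
Codon 3 GAT (Asp): third position 2-fold.
Codon 4 CAA (Gln): third position 2-fold.
Codon 5 GGA (Gly): third position 4-fold.
Four-fold degenerate third positions: 2.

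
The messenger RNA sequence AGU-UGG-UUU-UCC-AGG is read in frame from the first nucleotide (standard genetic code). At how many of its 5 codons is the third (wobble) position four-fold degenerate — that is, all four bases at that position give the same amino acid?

Codon 1 AGU (Ser): third position 2-fold.
Codon 2 UGG (Trp): third position 1-fold.
Codon 3 UUU (Phe): third position 2-fold.
Codon 4 UCC (Ser): third position 4-fold.
Codon 5 AGG (Arg): third position 2-fold.
Four-fold degenerate third positions: 1.

1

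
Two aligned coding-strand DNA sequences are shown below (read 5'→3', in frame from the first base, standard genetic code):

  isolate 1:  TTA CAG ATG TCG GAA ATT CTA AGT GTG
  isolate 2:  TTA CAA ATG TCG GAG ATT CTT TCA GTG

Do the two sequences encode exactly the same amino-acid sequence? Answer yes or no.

yes

Codon 1: TTA Leu / TTA Leu — identical.
Codon 2: CAG Gln / CAA Gln — synonymous.
Codon 3: ATG Met / ATG Met — identical.
Codon 4: TCG Ser / TCG Ser — identical.
Codon 5: GAA Glu / GAG Glu — synonymous.
Codon 6: ATT Ile / ATT Ile — identical.
Codon 7: CTA Leu / CTT Leu — synonymous.
Codon 8: AGT Ser / TCA Ser — synonymous.
Codon 9: GTG Val / GTG Val — identical.
Nonsynonymous differences: 0 → same protein.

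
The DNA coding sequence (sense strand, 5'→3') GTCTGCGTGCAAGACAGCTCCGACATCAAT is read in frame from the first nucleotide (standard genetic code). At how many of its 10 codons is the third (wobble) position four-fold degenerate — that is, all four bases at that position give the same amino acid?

Codon 1 GTC (Val): third position 4-fold.
Codon 2 TGC (Cys): third position 2-fold.
Codon 3 GTG (Val): third position 4-fold.
Codon 4 CAA (Gln): third position 2-fold.
Codon 5 GAC (Asp): third position 2-fold.
Codon 6 AGC (Ser): third position 2-fold.
Codon 7 TCC (Ser): third position 4-fold.
Codon 8 GAC (Asp): third position 2-fold.
Codon 9 ATC (Ile): third position 3-fold.
Codon 10 AAT (Asn): third position 2-fold.
Four-fold degenerate third positions: 3.

3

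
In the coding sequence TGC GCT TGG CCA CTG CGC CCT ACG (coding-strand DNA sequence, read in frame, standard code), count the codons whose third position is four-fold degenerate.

Codon 1 TGC (Cys): third position 2-fold.
Codon 2 GCT (Ala): third position 4-fold.
Codon 3 TGG (Trp): third position 1-fold.
Codon 4 CCA (Pro): third position 4-fold.
Codon 5 CTG (Leu): third position 4-fold.
Codon 6 CGC (Arg): third position 4-fold.
Codon 7 CCT (Pro): third position 4-fold.
Codon 8 ACG (Thr): third position 4-fold.
Four-fold degenerate third positions: 6.

6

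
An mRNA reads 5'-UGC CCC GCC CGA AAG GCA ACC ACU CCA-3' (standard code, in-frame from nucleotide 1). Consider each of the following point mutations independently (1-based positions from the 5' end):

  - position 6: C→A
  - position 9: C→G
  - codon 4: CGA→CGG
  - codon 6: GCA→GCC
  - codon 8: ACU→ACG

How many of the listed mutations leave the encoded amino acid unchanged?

Codon 2: CCC (Pro) → CCA (Pro) — synonymous.
Codon 3: GCC (Ala) → GCG (Ala) — synonymous.
Codon 4: CGA (Arg) → CGG (Arg) — synonymous.
Codon 6: GCA (Ala) → GCC (Ala) — synonymous.
Codon 8: ACU (Thr) → ACG (Thr) — synonymous.
Synonymous: 5 of 5.

5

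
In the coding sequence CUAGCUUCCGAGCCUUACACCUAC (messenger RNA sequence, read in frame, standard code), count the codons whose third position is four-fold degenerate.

Codon 1 CUA (Leu): third position 4-fold.
Codon 2 GCU (Ala): third position 4-fold.
Codon 3 UCC (Ser): third position 4-fold.
Codon 4 GAG (Glu): third position 2-fold.
Codon 5 CCU (Pro): third position 4-fold.
Codon 6 UAC (Tyr): third position 2-fold.
Codon 7 ACC (Thr): third position 4-fold.
Codon 8 UAC (Tyr): third position 2-fold.
Four-fold degenerate third positions: 5.

5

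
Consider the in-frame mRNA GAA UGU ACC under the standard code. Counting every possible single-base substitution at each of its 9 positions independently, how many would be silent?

Codon 1 (GAA, Glu): 1 synonymous substitution.
Codon 2 (UGU, Cys): 1 synonymous substitution.
Codon 3 (ACC, Thr): 3 synonymous substitutions.
Total: 1 + 1 + 3 = 5.

5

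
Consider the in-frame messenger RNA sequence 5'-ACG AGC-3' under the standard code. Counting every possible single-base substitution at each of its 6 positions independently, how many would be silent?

4

Codon 1 (ACG, Thr): 3 synonymous substitutions.
Codon 2 (AGC, Ser): 1 synonymous substitution.
Total: 3 + 1 = 4.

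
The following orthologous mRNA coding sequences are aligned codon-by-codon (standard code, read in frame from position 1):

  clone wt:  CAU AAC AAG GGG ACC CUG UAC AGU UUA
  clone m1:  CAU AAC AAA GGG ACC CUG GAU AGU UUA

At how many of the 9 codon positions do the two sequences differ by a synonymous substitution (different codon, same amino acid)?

1

Codon 1: CAU His / CAU His — identical.
Codon 2: AAC Asn / AAC Asn — identical.
Codon 3: AAG Lys / AAA Lys — synonymous.
Codon 4: GGG Gly / GGG Gly — identical.
Codon 5: ACC Thr / ACC Thr — identical.
Codon 6: CUG Leu / CUG Leu — identical.
Codon 7: UAC Tyr / GAU Asp — nonsynonymous.
Codon 8: AGU Ser / AGU Ser — identical.
Codon 9: UUA Leu / UUA Leu — identical.
Synonymous differences: 1.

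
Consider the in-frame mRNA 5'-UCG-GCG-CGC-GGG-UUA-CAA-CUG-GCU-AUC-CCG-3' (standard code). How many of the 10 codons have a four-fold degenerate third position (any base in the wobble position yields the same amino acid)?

Codon 1 UCG (Ser): third position 4-fold.
Codon 2 GCG (Ala): third position 4-fold.
Codon 3 CGC (Arg): third position 4-fold.
Codon 4 GGG (Gly): third position 4-fold.
Codon 5 UUA (Leu): third position 2-fold.
Codon 6 CAA (Gln): third position 2-fold.
Codon 7 CUG (Leu): third position 4-fold.
Codon 8 GCU (Ala): third position 4-fold.
Codon 9 AUC (Ile): third position 3-fold.
Codon 10 CCG (Pro): third position 4-fold.
Four-fold degenerate third positions: 7.

7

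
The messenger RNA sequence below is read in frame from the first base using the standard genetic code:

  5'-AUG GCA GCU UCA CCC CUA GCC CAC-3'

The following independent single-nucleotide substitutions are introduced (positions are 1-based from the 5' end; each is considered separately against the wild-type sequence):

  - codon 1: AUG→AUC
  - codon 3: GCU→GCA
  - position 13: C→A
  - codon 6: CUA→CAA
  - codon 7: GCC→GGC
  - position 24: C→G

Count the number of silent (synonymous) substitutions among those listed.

1

Codon 1: AUG (Met) → AUC (Ile) — missense.
Codon 3: GCU (Ala) → GCA (Ala) — synonymous.
Codon 5: CCC (Pro) → ACC (Thr) — missense.
Codon 6: CUA (Leu) → CAA (Gln) — missense.
Codon 7: GCC (Ala) → GGC (Gly) — missense.
Codon 8: CAC (His) → CAG (Gln) — missense.
Synonymous: 1 of 6.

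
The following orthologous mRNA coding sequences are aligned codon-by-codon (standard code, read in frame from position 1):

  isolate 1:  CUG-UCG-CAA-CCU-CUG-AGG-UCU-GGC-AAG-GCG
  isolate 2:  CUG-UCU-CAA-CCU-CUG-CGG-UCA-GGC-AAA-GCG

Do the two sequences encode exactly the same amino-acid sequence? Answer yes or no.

Codon 1: CUG Leu / CUG Leu — identical.
Codon 2: UCG Ser / UCU Ser — synonymous.
Codon 3: CAA Gln / CAA Gln — identical.
Codon 4: CCU Pro / CCU Pro — identical.
Codon 5: CUG Leu / CUG Leu — identical.
Codon 6: AGG Arg / CGG Arg — synonymous.
Codon 7: UCU Ser / UCA Ser — synonymous.
Codon 8: GGC Gly / GGC Gly — identical.
Codon 9: AAG Lys / AAA Lys — synonymous.
Codon 10: GCG Ala / GCG Ala — identical.
Nonsynonymous differences: 0 → same protein.

yes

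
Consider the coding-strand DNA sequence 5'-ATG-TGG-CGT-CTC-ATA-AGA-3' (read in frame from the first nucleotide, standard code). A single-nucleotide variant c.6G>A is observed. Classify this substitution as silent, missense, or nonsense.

Position 6 falls in codon 2: TGG → Trp.
After the substitution the codon is TGA → Stop.
The new codon is a stop codon, so this is a nonsense mutation.

nonsense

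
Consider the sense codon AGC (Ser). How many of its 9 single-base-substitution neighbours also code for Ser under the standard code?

1

Position 1: none → 0 synonymous.
Position 2: none → 0 synonymous.
Position 3: AGU → 1 synonymous.
Total: 0 + 0 + 1 = 1.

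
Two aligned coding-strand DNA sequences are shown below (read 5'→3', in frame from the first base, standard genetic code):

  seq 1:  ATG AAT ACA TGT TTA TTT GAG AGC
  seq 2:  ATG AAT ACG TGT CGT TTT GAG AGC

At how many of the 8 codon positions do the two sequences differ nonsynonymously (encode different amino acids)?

Codon 1: ATG Met / ATG Met — identical.
Codon 2: AAT Asn / AAT Asn — identical.
Codon 3: ACA Thr / ACG Thr — synonymous.
Codon 4: TGT Cys / TGT Cys — identical.
Codon 5: TTA Leu / CGT Arg — nonsynonymous.
Codon 6: TTT Phe / TTT Phe — identical.
Codon 7: GAG Glu / GAG Glu — identical.
Codon 8: AGC Ser / AGC Ser — identical.
Nonsynonymous differences: 1.

1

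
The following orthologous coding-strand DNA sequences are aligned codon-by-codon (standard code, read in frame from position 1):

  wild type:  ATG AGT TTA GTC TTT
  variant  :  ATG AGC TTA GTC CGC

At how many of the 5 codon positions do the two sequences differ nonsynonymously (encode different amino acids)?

Codon 1: ATG Met / ATG Met — identical.
Codon 2: AGT Ser / AGC Ser — synonymous.
Codon 3: TTA Leu / TTA Leu — identical.
Codon 4: GTC Val / GTC Val — identical.
Codon 5: TTT Phe / CGC Arg — nonsynonymous.
Nonsynonymous differences: 1.

1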